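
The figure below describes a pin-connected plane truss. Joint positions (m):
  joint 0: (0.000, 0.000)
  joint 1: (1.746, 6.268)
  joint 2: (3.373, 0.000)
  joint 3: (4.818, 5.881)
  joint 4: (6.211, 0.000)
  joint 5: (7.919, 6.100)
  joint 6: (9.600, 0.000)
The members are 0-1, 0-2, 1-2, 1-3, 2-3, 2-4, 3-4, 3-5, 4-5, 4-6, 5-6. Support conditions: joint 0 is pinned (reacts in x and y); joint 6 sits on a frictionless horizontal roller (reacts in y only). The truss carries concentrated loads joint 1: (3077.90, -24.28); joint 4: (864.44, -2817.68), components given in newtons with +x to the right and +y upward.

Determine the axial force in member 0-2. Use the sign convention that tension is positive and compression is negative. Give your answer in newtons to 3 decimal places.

N=7 nodes, M=11 members, R=3 reactions → 2N=14, M+R=14
member 0 (0-1): L=6.5066, (cx,cy)=(0.2683,0.9633)
member 1 (0-2): L=3.3730, (cx,cy)=(1.0000,0.0000)
member 2 (1-2): L=6.4757, (cx,cy)=(0.2512,-0.9679)
member 3 (1-3): L=3.0963, (cx,cy)=(0.9922,-0.1250)
member 4 (2-3): L=6.0559, (cx,cy)=(0.2386,0.9711)
member 5 (2-4): L=2.8380, (cx,cy)=(1.0000,0.0000)
member 6 (3-4): L=6.0437, (cx,cy)=(0.2305,-0.9731)
member 7 (3-5): L=3.1087, (cx,cy)=(0.9975,0.0704)
member 8 (4-5): L=6.3346, (cx,cy)=(0.2696,0.9630)
member 9 (4-6): L=3.3890, (cx,cy)=(1.0000,0.0000)
member 10 (5-6): L=6.3274, (cx,cy)=(0.2657,-0.9641)
solve A·x = −loads:
  F[0-1] = +1032.9323 N (tension)
  F[0-2] = +3665.1616 N (tension)
  F[1-2] = -711.8690 N (compression)
  F[1-3] = -2642.5899 N (compression)
  F[2-3] = +709.5289 N (tension)
  F[2-4] = +3317.0069 N (tension)
  F[3-4] = -1205.3681 N (compression)
  F[3-5] = -2180.1618 N (compression)
  F[4-5] = +4144.0739 N (tension)
  F[4-6] = +1057.3789 N (tension)
  F[5-6] = -3980.0356 N (compression)
  Rx@0 = -3942.3400 N
  Ry@0 = -995.0484 N
  Ry@6 = +3837.0084 N

3665.162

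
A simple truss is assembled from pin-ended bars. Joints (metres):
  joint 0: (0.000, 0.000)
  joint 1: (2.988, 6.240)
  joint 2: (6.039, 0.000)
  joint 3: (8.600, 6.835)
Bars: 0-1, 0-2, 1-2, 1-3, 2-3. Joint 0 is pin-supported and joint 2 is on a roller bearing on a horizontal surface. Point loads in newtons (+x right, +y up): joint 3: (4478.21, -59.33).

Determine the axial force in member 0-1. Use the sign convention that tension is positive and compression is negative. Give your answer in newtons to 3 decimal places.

5647.501

N=4 nodes, M=5 members, R=3 reactions → 2N=8, M+R=8
member 0 (0-1): L=6.9185, (cx,cy)=(0.4319,0.9019)
member 1 (0-2): L=6.0390, (cx,cy)=(1.0000,0.0000)
member 2 (1-2): L=6.9459, (cx,cy)=(0.4392,-0.8984)
member 3 (1-3): L=5.6435, (cx,cy)=(0.9944,0.1054)
member 4 (2-3): L=7.2990, (cx,cy)=(0.3509,0.9364)
solve A·x = −loads:
  F[0-1] = +5647.5009 N (tension)
  F[0-2] = +2039.1387 N (tension)
  F[1-2] = -5116.7980 N (compression)
  F[1-3] = +4712.8862 N (tension)
  F[2-3] = -593.9809 N (compression)
  Rx@0 = -4478.2100 N
  Ry@0 = -5093.6429 N
  Ry@2 = +5152.9729 N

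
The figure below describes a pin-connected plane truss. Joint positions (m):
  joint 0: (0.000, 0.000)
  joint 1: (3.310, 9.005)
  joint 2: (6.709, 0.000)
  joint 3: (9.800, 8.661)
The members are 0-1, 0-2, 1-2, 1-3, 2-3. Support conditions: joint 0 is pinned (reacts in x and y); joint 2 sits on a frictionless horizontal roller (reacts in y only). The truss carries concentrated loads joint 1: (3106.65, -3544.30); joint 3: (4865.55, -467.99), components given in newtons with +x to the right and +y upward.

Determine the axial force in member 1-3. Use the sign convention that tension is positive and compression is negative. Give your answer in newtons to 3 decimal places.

N=4 nodes, M=5 members, R=3 reactions → 2N=8, M+R=8
member 0 (0-1): L=9.5941, (cx,cy)=(0.3450,0.9386)
member 1 (0-2): L=6.7090, (cx,cy)=(1.0000,0.0000)
member 2 (1-2): L=9.6251, (cx,cy)=(0.3531,-0.9356)
member 3 (1-3): L=6.4991, (cx,cy)=(0.9986,-0.0529)
member 4 (2-3): L=9.1960, (cx,cy)=(0.3361,0.9418)
solve A·x = −loads:
  F[0-1] = +9451.2783 N (tension)
  F[0-2] = +4711.4628 N (tension)
  F[1-2] = -13550.0903 N (compression)
  F[1-3] = +4946.0710 N (tension)
  F[2-3] = -218.9307 N (compression)
  Rx@0 = -7972.2000 N
  Ry@0 = -8870.9783 N
  Ry@2 = +12883.2683 N

4946.071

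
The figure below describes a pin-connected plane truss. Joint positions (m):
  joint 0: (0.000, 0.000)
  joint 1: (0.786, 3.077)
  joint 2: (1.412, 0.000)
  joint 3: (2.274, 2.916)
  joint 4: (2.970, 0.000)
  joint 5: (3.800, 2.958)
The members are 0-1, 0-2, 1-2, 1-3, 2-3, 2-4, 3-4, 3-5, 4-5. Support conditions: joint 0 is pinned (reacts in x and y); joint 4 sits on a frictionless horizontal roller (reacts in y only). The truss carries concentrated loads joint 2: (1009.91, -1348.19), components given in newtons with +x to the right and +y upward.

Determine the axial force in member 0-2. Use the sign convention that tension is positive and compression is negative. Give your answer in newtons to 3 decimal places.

1190.568

N=6 nodes, M=9 members, R=3 reactions → 2N=12, M+R=12
member 0 (0-1): L=3.1758, (cx,cy)=(0.2475,0.9689)
member 1 (0-2): L=1.4120, (cx,cy)=(1.0000,0.0000)
member 2 (1-2): L=3.1400, (cx,cy)=(0.1994,-0.9799)
member 3 (1-3): L=1.4967, (cx,cy)=(0.9942,-0.1076)
member 4 (2-3): L=3.0407, (cx,cy)=(0.2835,0.9590)
member 5 (2-4): L=1.5580, (cx,cy)=(1.0000,0.0000)
member 6 (3-4): L=2.9979, (cx,cy)=(0.2322,-0.9727)
member 7 (3-5): L=1.5266, (cx,cy)=(0.9996,0.0275)
member 8 (4-5): L=3.0722, (cx,cy)=(0.2702,0.9628)
solve A·x = −loads:
  F[0-1] = -729.9417 N (compression)
  F[0-2] = +1190.5680 N (tension)
  F[1-2] = +758.3609 N (tension)
  F[1-3] = -333.7824 N (compression)
  F[2-3] = +630.9351 N (tension)
  F[2-4] = +152.9858 N (tension)
  F[3-4] = -658.9624 N (compression)
  F[3-5] = +0.0000 N (tension)
  F[4-5] = -0.0000 N (compression)
  Rx@0 = -1009.9100 N
  Ry@0 = +707.2323 N
  Ry@4 = +640.9577 N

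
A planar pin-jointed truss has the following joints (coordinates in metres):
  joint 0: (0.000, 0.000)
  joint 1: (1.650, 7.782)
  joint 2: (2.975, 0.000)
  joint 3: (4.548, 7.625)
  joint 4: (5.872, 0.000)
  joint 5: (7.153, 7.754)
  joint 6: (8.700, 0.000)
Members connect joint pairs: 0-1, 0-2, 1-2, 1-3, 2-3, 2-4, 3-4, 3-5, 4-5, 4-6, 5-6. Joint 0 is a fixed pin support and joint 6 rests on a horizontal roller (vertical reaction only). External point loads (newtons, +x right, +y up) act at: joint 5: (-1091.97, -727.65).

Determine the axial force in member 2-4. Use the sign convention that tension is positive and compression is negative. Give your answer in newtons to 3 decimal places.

-434.301

N=7 nodes, M=11 members, R=3 reactions → 2N=14, M+R=14
member 0 (0-1): L=7.9550, (cx,cy)=(0.2074,0.9783)
member 1 (0-2): L=2.9750, (cx,cy)=(1.0000,0.0000)
member 2 (1-2): L=7.8940, (cx,cy)=(0.1678,-0.9858)
member 3 (1-3): L=2.9022, (cx,cy)=(0.9985,-0.0541)
member 4 (2-3): L=7.7856, (cx,cy)=(0.2020,0.9794)
member 5 (2-4): L=2.8970, (cx,cy)=(1.0000,0.0000)
member 6 (3-4): L=7.7391, (cx,cy)=(0.1711,-0.9853)
member 7 (3-5): L=2.6082, (cx,cy)=(0.9988,0.0495)
member 8 (4-5): L=7.8591, (cx,cy)=(0.1630,0.9866)
member 9 (4-6): L=2.8280, (cx,cy)=(1.0000,0.0000)
member 10 (5-6): L=7.9068, (cx,cy)=(0.1957,-0.9807)
solve A·x = −loads:
  F[0-1] = -1127.1340 N (compression)
  F[0-2] = -858.1836 N (compression)
  F[1-2] = +1141.8707 N (tension)
  F[1-3] = -426.0723 N (compression)
  F[2-3] = -1149.3740 N (compression)
  F[2-4] = -434.3013 N (compression)
  F[3-4] = +1076.8065 N (tension)
  F[3-5] = -842.9198 N (compression)
  F[4-5] = -1075.3118 N (compression)
  F[4-6] = -74.8106 N (compression)
  F[5-6] = +382.3617 N (tension)
  Rx@0 = +1091.9700 N
  Ry@0 = +1102.6218 N
  Ry@6 = -374.9718 N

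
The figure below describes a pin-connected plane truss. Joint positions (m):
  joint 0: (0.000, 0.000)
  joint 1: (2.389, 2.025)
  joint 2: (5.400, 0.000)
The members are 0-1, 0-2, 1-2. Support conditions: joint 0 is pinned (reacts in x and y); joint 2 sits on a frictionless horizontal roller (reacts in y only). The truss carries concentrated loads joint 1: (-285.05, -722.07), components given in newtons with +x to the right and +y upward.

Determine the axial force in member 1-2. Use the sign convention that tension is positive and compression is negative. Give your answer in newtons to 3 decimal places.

-380.878

N=3 nodes, M=3 members, R=3 reactions → 2N=6, M+R=6
member 0 (0-1): L=3.1318, (cx,cy)=(0.7628,0.6466)
member 1 (0-2): L=5.4000, (cx,cy)=(1.0000,0.0000)
member 2 (1-2): L=3.6286, (cx,cy)=(0.8298,-0.5581)
solve A·x = −loads:
  F[0-1] = -787.9899 N (compression)
  F[0-2] = +316.0515 N (tension)
  F[1-2] = -380.8783 N (compression)
  Rx@0 = +285.0500 N
  Ry@0 = +509.5146 N
  Ry@2 = +212.5554 N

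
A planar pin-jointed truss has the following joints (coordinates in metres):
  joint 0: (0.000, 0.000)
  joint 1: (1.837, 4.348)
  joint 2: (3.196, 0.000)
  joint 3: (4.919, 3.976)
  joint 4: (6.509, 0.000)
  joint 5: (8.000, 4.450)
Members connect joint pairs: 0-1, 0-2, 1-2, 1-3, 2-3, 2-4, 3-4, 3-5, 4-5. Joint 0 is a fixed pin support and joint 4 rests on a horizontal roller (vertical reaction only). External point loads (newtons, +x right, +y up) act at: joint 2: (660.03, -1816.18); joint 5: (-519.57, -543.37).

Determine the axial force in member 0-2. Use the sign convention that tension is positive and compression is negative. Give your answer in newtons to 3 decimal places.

N=6 nodes, M=9 members, R=3 reactions → 2N=12, M+R=12
member 0 (0-1): L=4.7201, (cx,cy)=(0.3892,0.9212)
member 1 (0-2): L=3.1960, (cx,cy)=(1.0000,0.0000)
member 2 (1-2): L=4.5554, (cx,cy)=(0.2983,-0.9545)
member 3 (1-3): L=3.1044, (cx,cy)=(0.9928,-0.1198)
member 4 (2-3): L=4.3333, (cx,cy)=(0.3976,0.9176)
member 5 (2-4): L=3.3130, (cx,cy)=(1.0000,0.0000)
member 6 (3-4): L=4.2821, (cx,cy)=(0.3713,-0.9285)
member 7 (3-5): L=3.1172, (cx,cy)=(0.9884,0.1521)
member 8 (4-5): L=4.6931, (cx,cy)=(0.3177,0.9482)
solve A·x = −loads:
  F[0-1] = -1254.0256 N (compression)
  F[0-2] = +628.5065 N (tension)
  F[1-2] = +1321.8550 N (tension)
  F[1-3] = -888.7932 N (compression)
  F[2-3] = +604.3447 N (tension)
  F[2-4] = +122.5191 N (tension)
  F[3-4] = -770.8793 N (compression)
  F[3-5] = -360.0404 N (compression)
  F[4-5] = -515.3210 N (compression)
  Rx@0 = -140.4600 N
  Ry@0 = +1155.1584 N
  Ry@4 = +1204.3916 N

628.506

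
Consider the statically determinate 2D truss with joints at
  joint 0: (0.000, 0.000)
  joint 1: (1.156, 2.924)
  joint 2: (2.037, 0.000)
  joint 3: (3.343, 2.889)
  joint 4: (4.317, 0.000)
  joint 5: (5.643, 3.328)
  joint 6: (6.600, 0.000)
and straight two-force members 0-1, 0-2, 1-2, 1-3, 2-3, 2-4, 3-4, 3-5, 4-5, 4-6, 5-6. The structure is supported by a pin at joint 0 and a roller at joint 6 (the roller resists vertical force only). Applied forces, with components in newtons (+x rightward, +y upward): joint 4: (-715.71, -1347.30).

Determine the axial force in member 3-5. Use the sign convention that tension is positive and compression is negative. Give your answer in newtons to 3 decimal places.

-666.111

N=7 nodes, M=11 members, R=3 reactions → 2N=14, M+R=14
member 0 (0-1): L=3.1442, (cx,cy)=(0.3677,0.9300)
member 1 (0-2): L=2.0370, (cx,cy)=(1.0000,0.0000)
member 2 (1-2): L=3.0538, (cx,cy)=(0.2885,-0.9575)
member 3 (1-3): L=2.1873, (cx,cy)=(0.9999,-0.0160)
member 4 (2-3): L=3.1705, (cx,cy)=(0.4119,0.9112)
member 5 (2-4): L=2.2800, (cx,cy)=(1.0000,0.0000)
member 6 (3-4): L=3.0488, (cx,cy)=(0.3195,-0.9476)
member 7 (3-5): L=2.3415, (cx,cy)=(0.9823,0.1875)
member 8 (4-5): L=3.5824, (cx,cy)=(0.3701,0.9290)
member 9 (4-6): L=2.2830, (cx,cy)=(1.0000,0.0000)
member 10 (5-6): L=3.4629, (cx,cy)=(0.2764,-0.9611)
solve A·x = −loads:
  F[0-1] = -501.1430 N (compression)
  F[0-2] = -531.4603 N (compression)
  F[1-2] = +492.1908 N (tension)
  F[1-3] = -326.2832 N (compression)
  F[2-3] = -517.1808 N (compression)
  F[2-4] = -176.4290 N (compression)
  F[3-4] = +360.0245 N (tension)
  F[3-5] = -666.1110 N (compression)
  F[4-5] = +1083.0657 N (tension)
  F[4-6] = +253.4143 N (tension)
  F[5-6] = -916.9690 N (compression)
  Rx@0 = +715.7100 N
  Ry@0 = +466.0433 N
  Ry@6 = +881.2567 N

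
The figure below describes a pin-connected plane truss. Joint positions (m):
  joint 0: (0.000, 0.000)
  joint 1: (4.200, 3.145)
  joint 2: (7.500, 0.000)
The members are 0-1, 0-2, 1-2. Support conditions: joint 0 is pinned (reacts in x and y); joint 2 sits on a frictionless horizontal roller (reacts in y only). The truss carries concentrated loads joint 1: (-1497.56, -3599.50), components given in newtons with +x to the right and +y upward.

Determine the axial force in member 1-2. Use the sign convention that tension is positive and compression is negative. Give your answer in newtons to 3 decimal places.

N=3 nodes, M=3 members, R=3 reactions → 2N=6, M+R=6
member 0 (0-1): L=5.2470, (cx,cy)=(0.8005,0.5994)
member 1 (0-2): L=7.5000, (cx,cy)=(1.0000,0.0000)
member 2 (1-2): L=4.5586, (cx,cy)=(0.7239,-0.6899)
solve A·x = −loads:
  F[0-1] = -3690.0132 N (compression)
  F[0-2] = +1456.1375 N (tension)
  F[1-2] = -2011.5088 N (compression)
  Rx@0 = +1497.5600 N
  Ry@0 = +2211.7568 N
  Ry@2 = +1387.7432 N

-2011.509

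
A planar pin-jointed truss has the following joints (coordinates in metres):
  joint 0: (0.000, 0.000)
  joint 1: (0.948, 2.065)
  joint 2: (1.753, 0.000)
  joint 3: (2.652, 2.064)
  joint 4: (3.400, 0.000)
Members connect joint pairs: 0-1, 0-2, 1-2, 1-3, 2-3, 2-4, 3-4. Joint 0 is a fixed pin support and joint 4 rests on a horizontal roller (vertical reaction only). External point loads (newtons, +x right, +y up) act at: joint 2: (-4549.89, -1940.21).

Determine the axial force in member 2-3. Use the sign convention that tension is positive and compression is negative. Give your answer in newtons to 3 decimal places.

1090.611

N=5 nodes, M=7 members, R=3 reactions → 2N=10, M+R=10
member 0 (0-1): L=2.2722, (cx,cy)=(0.4172,0.9088)
member 1 (0-2): L=1.7530, (cx,cy)=(1.0000,0.0000)
member 2 (1-2): L=2.2164, (cx,cy)=(0.3632,-0.9317)
member 3 (1-3): L=1.7040, (cx,cy)=(1.0000,-0.0006)
member 4 (2-3): L=2.2513, (cx,cy)=(0.3993,0.9168)
member 5 (2-4): L=1.6470, (cx,cy)=(1.0000,0.0000)
member 6 (3-4): L=2.1954, (cx,cy)=(0.3407,-0.9402)
solve A·x = −loads:
  F[0-1] = -1034.1688 N (compression)
  F[0-2] = -4118.4189 N (compression)
  F[1-2] = +1009.2528 N (tension)
  F[1-3] = -798.0401 N (compression)
  F[2-3] = +1090.6106 N (tension)
  F[2-4] = +362.5297 N (tension)
  F[3-4] = -1064.0145 N (compression)
  Rx@0 = +4549.8900 N
  Ry@0 = +939.8606 N
  Ry@4 = +1000.3494 N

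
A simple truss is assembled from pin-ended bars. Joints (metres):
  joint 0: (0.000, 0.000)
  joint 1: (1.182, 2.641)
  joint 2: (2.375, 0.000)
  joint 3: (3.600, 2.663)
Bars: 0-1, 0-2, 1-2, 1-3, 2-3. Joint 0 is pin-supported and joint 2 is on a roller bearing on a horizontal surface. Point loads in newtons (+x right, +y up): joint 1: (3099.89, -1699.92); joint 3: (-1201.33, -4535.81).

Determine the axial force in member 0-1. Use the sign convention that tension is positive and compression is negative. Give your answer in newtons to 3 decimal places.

N=4 nodes, M=5 members, R=3 reactions → 2N=8, M+R=8
member 0 (0-1): L=2.8934, (cx,cy)=(0.4085,0.9128)
member 1 (0-2): L=2.3750, (cx,cy)=(1.0000,0.0000)
member 2 (1-2): L=2.8980, (cx,cy)=(0.4117,-0.9113)
member 3 (1-3): L=2.4181, (cx,cy)=(1.0000,0.0091)
member 4 (2-3): L=2.9312, (cx,cy)=(0.4179,0.9085)
solve A·x = −loads:
  F[0-1] = +3928.4382 N (tension)
  F[0-2] = +293.7535 N (tension)
  F[1-2] = -5790.9999 N (compression)
  F[1-3] = +888.9338 N (tension)
  F[2-3] = -5001.6051 N (compression)
  Rx@0 = -1898.5600 N
  Ry@0 = -3585.6970 N
  Ry@2 = +9821.4270 N

3928.438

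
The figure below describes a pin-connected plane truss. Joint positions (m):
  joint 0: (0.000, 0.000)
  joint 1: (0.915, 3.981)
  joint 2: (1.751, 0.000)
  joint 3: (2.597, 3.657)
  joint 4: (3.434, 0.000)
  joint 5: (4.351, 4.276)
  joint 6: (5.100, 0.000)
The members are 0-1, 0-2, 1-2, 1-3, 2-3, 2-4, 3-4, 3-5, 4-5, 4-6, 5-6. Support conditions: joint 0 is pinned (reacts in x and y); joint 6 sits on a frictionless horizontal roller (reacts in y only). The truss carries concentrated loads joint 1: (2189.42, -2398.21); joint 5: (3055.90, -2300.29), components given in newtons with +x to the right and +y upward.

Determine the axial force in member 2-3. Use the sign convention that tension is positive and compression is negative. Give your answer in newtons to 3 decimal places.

4309.645

N=7 nodes, M=11 members, R=3 reactions → 2N=14, M+R=14
member 0 (0-1): L=4.0848, (cx,cy)=(0.2240,0.9746)
member 1 (0-2): L=1.7510, (cx,cy)=(1.0000,0.0000)
member 2 (1-2): L=4.0678, (cx,cy)=(0.2055,-0.9787)
member 3 (1-3): L=1.7129, (cx,cy)=(0.9819,-0.1892)
member 4 (2-3): L=3.7536, (cx,cy)=(0.2254,0.9743)
member 5 (2-4): L=1.6830, (cx,cy)=(1.0000,0.0000)
member 6 (3-4): L=3.7516, (cx,cy)=(0.2231,-0.9748)
member 7 (3-5): L=1.8600, (cx,cy)=(0.9430,0.3328)
member 8 (4-5): L=4.3732, (cx,cy)=(0.2097,0.9778)
member 9 (4-6): L=1.6660, (cx,cy)=(1.0000,0.0000)
member 10 (5-6): L=4.3411, (cx,cy)=(0.1725,-0.9850)
solve A·x = −loads:
  F[0-1] = +2016.6741 N (tension)
  F[0-2] = +4793.5826 N (tension)
  F[1-2] = -4290.3392 N (compression)
  F[1-3] = -871.6897 N (compression)
  F[2-3] = +4309.6455 N (tension)
  F[2-4] = +2940.5254 N (tension)
  F[3-4] = -4103.2728 N (compression)
  F[3-5] = +1093.1532 N (tension)
  F[4-5] = +4090.7880 N (tension)
  F[4-6] = +1167.2783 N (tension)
  F[5-6] = -6765.3881 N (compression)
  Rx@0 = -5245.3200 N
  Ry@0 = -1965.4281 N
  Ry@6 = +6663.9281 N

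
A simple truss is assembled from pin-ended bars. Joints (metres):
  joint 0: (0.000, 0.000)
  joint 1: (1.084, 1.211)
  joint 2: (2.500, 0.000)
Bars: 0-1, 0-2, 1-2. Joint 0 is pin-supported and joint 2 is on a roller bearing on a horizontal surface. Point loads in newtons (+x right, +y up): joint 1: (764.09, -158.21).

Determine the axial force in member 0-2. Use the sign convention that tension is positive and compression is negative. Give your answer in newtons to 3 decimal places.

N=3 nodes, M=3 members, R=3 reactions → 2N=6, M+R=6
member 0 (0-1): L=1.6253, (cx,cy)=(0.6670,0.7451)
member 1 (0-2): L=2.5000, (cx,cy)=(1.0000,0.0000)
member 2 (1-2): L=1.8632, (cx,cy)=(0.7600,-0.6500)
solve A·x = −loads:
  F[0-1] = +376.4815 N (tension)
  F[0-2] = +512.9931 N (tension)
  F[1-2] = -675.0123 N (compression)
  Rx@0 = -764.0900 N
  Ry@0 = -280.5151 N
  Ry@2 = +438.7251 N

512.993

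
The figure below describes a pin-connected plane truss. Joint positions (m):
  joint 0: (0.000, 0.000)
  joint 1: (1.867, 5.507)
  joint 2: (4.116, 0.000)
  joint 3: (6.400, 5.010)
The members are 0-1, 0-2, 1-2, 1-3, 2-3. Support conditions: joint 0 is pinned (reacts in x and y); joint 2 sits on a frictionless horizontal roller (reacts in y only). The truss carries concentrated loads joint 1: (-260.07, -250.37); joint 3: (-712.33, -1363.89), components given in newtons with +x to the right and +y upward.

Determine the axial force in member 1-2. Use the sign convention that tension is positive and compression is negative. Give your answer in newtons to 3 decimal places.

382.453

N=4 nodes, M=5 members, R=3 reactions → 2N=8, M+R=8
member 0 (0-1): L=5.8149, (cx,cy)=(0.3211,0.9471)
member 1 (0-2): L=4.1160, (cx,cy)=(1.0000,0.0000)
member 2 (1-2): L=5.9485, (cx,cy)=(0.3781,-0.9258)
member 3 (1-3): L=4.5602, (cx,cy)=(0.9940,-0.1090)
member 4 (2-3): L=5.5061, (cx,cy)=(0.4148,0.9099)
solve A·x = −loads:
  F[0-1] = -628.2423 N (compression)
  F[0-2] = -770.6882 N (compression)
  F[1-2] = +382.4526 N (tension)
  F[1-3] = -86.7549 N (compression)
  F[2-3] = -1509.3270 N (compression)
  Rx@0 = +972.4000 N
  Ry@0 = +594.9796 N
  Ry@2 = +1019.2804 N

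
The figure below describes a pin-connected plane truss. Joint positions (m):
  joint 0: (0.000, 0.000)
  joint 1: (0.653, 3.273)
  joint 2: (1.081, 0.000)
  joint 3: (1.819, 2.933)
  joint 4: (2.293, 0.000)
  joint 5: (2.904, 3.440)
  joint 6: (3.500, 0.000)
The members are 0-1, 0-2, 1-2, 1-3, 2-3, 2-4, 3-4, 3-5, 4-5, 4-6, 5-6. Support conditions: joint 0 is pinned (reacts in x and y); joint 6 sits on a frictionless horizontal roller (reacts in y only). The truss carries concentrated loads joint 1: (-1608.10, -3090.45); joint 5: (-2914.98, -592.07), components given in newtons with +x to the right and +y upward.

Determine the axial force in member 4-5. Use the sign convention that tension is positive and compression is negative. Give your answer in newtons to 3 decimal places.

-3099.190

N=7 nodes, M=11 members, R=3 reactions → 2N=14, M+R=14
member 0 (0-1): L=3.3375, (cx,cy)=(0.1957,0.9807)
member 1 (0-2): L=1.0810, (cx,cy)=(1.0000,0.0000)
member 2 (1-2): L=3.3009, (cx,cy)=(0.1297,-0.9916)
member 3 (1-3): L=1.2146, (cx,cy)=(0.9600,-0.2799)
member 4 (2-3): L=3.0244, (cx,cy)=(0.2440,0.9698)
member 5 (2-4): L=1.2120, (cx,cy)=(1.0000,0.0000)
member 6 (3-4): L=2.9711, (cx,cy)=(0.1595,-0.9872)
member 7 (3-5): L=1.1976, (cx,cy)=(0.9060,0.4233)
member 8 (4-5): L=3.4938, (cx,cy)=(0.1749,0.9846)
member 9 (4-6): L=1.2070, (cx,cy)=(1.0000,0.0000)
member 10 (5-6): L=3.4912, (cx,cy)=(0.1707,-0.9853)
solve A·x = −loads:
  F[0-1] = -7121.1252 N (compression)
  F[0-2] = -3129.7952 N (compression)
  F[1-2] = +4016.1556 N (tension)
  F[1-3] = -318.6725 N (compression)
  F[2-3] = -4106.3800 N (compression)
  F[2-4] = -1607.0363 N (compression)
  F[3-4] = +3091.0225 N (tension)
  F[3-5] = -1988.0171 N (compression)
  F[4-5] = -3099.1902 N (compression)
  F[4-6] = -571.9129 N (compression)
  F[5-6] = +3350.1508 N (tension)
  Rx@0 = +4523.0800 N
  Ry@0 = +6983.4935 N
  Ry@6 = -3300.9735 N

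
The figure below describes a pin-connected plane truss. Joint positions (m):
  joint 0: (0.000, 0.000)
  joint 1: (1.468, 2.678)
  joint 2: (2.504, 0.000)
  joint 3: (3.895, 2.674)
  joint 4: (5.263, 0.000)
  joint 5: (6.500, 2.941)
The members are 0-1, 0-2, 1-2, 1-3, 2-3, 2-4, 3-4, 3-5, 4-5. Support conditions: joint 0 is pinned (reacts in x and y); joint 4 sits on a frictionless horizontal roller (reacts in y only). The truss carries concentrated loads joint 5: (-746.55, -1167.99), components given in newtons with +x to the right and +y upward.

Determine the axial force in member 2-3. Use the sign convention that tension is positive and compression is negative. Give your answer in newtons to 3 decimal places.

-161.052

N=6 nodes, M=9 members, R=3 reactions → 2N=12, M+R=12
member 0 (0-1): L=3.0540, (cx,cy)=(0.4807,0.8769)
member 1 (0-2): L=2.5040, (cx,cy)=(1.0000,0.0000)
member 2 (1-2): L=2.8714, (cx,cy)=(0.3608,-0.9326)
member 3 (1-3): L=2.4270, (cx,cy)=(1.0000,-0.0016)
member 4 (2-3): L=3.0142, (cx,cy)=(0.4615,0.8871)
member 5 (2-4): L=2.7590, (cx,cy)=(1.0000,0.0000)
member 6 (3-4): L=3.0036, (cx,cy)=(0.4555,-0.8903)
member 7 (3-5): L=2.6186, (cx,cy)=(0.9948,0.1020)
member 8 (4-5): L=3.1906, (cx,cy)=(0.3877,0.9218)
solve A·x = −loads:
  F[0-1] = -162.6839 N (compression)
  F[0-2] = -668.3501 N (compression)
  F[1-2] = +153.1949 N (tension)
  F[1-3] = -133.4726 N (compression)
  F[2-3] = -161.0515 N (compression)
  F[2-4] = -538.7541 N (compression)
  F[3-4] = +129.5258 N (tension)
  F[3-5] = -268.1862 N (compression)
  F[4-5] = -1237.4341 N (compression)
  Rx@0 = +746.5500 N
  Ry@0 = +142.6563 N
  Ry@4 = +1025.3337 N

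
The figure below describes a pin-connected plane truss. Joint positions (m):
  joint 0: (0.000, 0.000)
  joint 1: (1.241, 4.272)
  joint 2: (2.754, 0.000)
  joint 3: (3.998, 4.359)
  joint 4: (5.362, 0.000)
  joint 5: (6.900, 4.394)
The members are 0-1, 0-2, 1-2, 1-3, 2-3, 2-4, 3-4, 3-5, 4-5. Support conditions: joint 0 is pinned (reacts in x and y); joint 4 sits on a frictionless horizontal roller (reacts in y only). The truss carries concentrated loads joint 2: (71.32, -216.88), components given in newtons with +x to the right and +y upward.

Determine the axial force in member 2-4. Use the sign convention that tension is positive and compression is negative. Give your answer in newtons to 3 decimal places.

34.857

N=6 nodes, M=9 members, R=3 reactions → 2N=12, M+R=12
member 0 (0-1): L=4.4486, (cx,cy)=(0.2790,0.9603)
member 1 (0-2): L=2.7540, (cx,cy)=(1.0000,0.0000)
member 2 (1-2): L=4.5320, (cx,cy)=(0.3338,-0.9426)
member 3 (1-3): L=2.7584, (cx,cy)=(0.9995,0.0315)
member 4 (2-3): L=4.5330, (cx,cy)=(0.2744,0.9616)
member 5 (2-4): L=2.6080, (cx,cy)=(1.0000,0.0000)
member 6 (3-4): L=4.5674, (cx,cy)=(0.2986,-0.9544)
member 7 (3-5): L=2.9022, (cx,cy)=(0.9999,0.0121)
member 8 (4-5): L=4.6554, (cx,cy)=(0.3304,0.9439)
solve A·x = −loads:
  F[0-1] = -109.8481 N (compression)
  F[0-2] = +101.9637 N (tension)
  F[1-2] = +109.6564 N (tension)
  F[1-3] = -67.2856 N (compression)
  F[2-3] = +118.0470 N (tension)
  F[2-4] = +34.8565 N (tension)
  F[3-4] = -116.7189 N (compression)
  F[3-5] = -0.0000 N (compression)
  F[4-5] = +0.0000 N (tension)
  Rx@0 = -71.3200 N
  Ry@0 = +105.4873 N
  Ry@4 = +111.3927 N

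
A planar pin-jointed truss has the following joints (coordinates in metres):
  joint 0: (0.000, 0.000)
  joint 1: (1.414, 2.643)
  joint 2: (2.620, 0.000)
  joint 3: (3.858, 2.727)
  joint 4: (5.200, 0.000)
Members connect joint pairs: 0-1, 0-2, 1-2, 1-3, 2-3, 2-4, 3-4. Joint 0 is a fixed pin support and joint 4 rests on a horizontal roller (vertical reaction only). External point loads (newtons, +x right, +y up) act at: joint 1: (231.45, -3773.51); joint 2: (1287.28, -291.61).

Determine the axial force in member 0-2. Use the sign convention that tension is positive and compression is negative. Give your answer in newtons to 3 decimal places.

3003.056

N=5 nodes, M=7 members, R=3 reactions → 2N=10, M+R=10
member 0 (0-1): L=2.9975, (cx,cy)=(0.4717,0.8817)
member 1 (0-2): L=2.6200, (cx,cy)=(1.0000,0.0000)
member 2 (1-2): L=2.9051, (cx,cy)=(0.4151,-0.9098)
member 3 (1-3): L=2.4454, (cx,cy)=(0.9994,0.0343)
member 4 (2-3): L=2.9949, (cx,cy)=(0.4134,0.9106)
member 5 (2-4): L=2.5800, (cx,cy)=(1.0000,0.0000)
member 6 (3-4): L=3.0393, (cx,cy)=(0.4415,-0.8972)
solve A·x = −loads:
  F[0-1] = -3146.5529 N (compression)
  F[0-2] = +3003.0555 N (tension)
  F[1-2] = -1145.0153 N (compression)
  F[1-3] = -1241.1833 N (compression)
  F[2-3] = +1464.2670 N (tension)
  F[2-4] = +635.1592 N (tension)
  F[3-4] = -1438.4909 N (compression)
  Rx@0 = -1518.7300 N
  Ry@0 = +2774.4501 N
  Ry@4 = +1290.6699 N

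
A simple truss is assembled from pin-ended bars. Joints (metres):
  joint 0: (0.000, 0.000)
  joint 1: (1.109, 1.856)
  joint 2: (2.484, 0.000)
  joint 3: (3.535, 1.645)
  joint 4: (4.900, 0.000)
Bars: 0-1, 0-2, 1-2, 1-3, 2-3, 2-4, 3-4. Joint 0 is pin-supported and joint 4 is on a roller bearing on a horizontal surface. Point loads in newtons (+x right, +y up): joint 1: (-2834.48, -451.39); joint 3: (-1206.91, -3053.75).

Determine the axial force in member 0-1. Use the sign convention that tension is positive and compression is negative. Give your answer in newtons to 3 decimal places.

-3120.492

N=5 nodes, M=7 members, R=3 reactions → 2N=10, M+R=10
member 0 (0-1): L=2.1621, (cx,cy)=(0.5129,0.8584)
member 1 (0-2): L=2.4840, (cx,cy)=(1.0000,0.0000)
member 2 (1-2): L=2.3098, (cx,cy)=(0.5953,-0.8035)
member 3 (1-3): L=2.4352, (cx,cy)=(0.9962,-0.0866)
member 4 (2-3): L=1.9521, (cx,cy)=(0.5384,0.8427)
member 5 (2-4): L=2.4160, (cx,cy)=(1.0000,0.0000)
member 6 (3-4): L=2.1376, (cx,cy)=(0.6386,-0.7696)
solve A·x = −loads:
  F[0-1] = -3120.4922 N (compression)
  F[0-2] = -2440.7944 N (compression)
  F[1-2] = +2820.1302 N (tension)
  F[1-3] = -446.5603 N (compression)
  F[2-3] = -2689.0414 N (compression)
  F[2-4] = +685.7490 N (tension)
  F[3-4] = -1073.8782 N (compression)
  Rx@0 = +4041.3900 N
  Ry@0 = +2678.7245 N
  Ry@4 = +826.4155 N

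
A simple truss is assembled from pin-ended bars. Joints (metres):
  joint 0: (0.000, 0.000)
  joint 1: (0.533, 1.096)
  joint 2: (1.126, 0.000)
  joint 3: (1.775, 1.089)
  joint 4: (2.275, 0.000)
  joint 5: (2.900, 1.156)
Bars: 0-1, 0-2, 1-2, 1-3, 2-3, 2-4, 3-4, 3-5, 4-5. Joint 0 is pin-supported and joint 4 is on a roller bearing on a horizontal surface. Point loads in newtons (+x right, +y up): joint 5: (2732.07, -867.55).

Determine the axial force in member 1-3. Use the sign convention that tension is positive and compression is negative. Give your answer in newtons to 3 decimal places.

1676.251

N=6 nodes, M=9 members, R=3 reactions → 2N=12, M+R=12
member 0 (0-1): L=1.2187, (cx,cy)=(0.4373,0.8993)
member 1 (0-2): L=1.1260, (cx,cy)=(1.0000,0.0000)
member 2 (1-2): L=1.2461, (cx,cy)=(0.4759,-0.8795)
member 3 (1-3): L=1.2420, (cx,cy)=(1.0000,-0.0056)
member 4 (2-3): L=1.2677, (cx,cy)=(0.5119,0.8590)
member 5 (2-4): L=1.1490, (cx,cy)=(1.0000,0.0000)
member 6 (3-4): L=1.1983, (cx,cy)=(0.4173,-0.9088)
member 7 (3-5): L=1.1270, (cx,cy)=(0.9982,0.0595)
member 8 (4-5): L=1.3141, (cx,cy)=(0.4756,0.8797)
solve A·x = −loads:
  F[0-1] = +1808.7365 N (tension)
  F[0-2] = +1941.0368 N (tension)
  F[1-2] = -1860.1563 N (compression)
  F[1-3] = +1676.2514 N (tension)
  F[2-3] = +1904.5382 N (tension)
  F[2-4] = +80.8333 N (tension)
  F[3-4] = -1573.0869 N (compression)
  F[3-5] = +3313.4806 N (tension)
  F[4-5] = -1210.1641 N (compression)
  Rx@0 = -2732.0700 N
  Ry@0 = -1626.5897 N
  Ry@4 = +2494.1397 N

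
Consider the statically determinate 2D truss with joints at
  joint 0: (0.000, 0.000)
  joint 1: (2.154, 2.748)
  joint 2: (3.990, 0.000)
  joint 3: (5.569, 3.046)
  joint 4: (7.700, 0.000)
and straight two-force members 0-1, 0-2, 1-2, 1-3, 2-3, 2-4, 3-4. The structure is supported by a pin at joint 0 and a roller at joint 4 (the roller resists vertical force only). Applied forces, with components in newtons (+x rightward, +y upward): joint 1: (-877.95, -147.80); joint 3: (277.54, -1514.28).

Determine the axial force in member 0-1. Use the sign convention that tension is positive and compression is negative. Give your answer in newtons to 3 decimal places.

N=5 nodes, M=7 members, R=3 reactions → 2N=10, M+R=10
member 0 (0-1): L=3.4916, (cx,cy)=(0.6169,0.7870)
member 1 (0-2): L=3.9900, (cx,cy)=(1.0000,0.0000)
member 2 (1-2): L=3.3049, (cx,cy)=(0.5555,-0.8315)
member 3 (1-3): L=3.4280, (cx,cy)=(0.9962,0.0869)
member 4 (2-3): L=3.4309, (cx,cy)=(0.4602,0.8878)
member 5 (2-4): L=3.7100, (cx,cy)=(1.0000,0.0000)
member 6 (3-4): L=3.7174, (cx,cy)=(0.5732,-0.8194)
solve A·x = −loads:
  F[0-1] = -926.3538 N (compression)
  F[0-2] = -28.9327 N (compression)
  F[1-2] = +690.9505 N (tension)
  F[1-3] = -77.6705 N (compression)
  F[2-3] = -647.1247 N (compression)
  F[2-4] = +652.7385 N (tension)
  F[3-4] = -1138.6715 N (compression)
  Rx@0 = +600.4100 N
  Ry@0 = +729.0713 N
  Ry@4 = +933.0087 N

-926.354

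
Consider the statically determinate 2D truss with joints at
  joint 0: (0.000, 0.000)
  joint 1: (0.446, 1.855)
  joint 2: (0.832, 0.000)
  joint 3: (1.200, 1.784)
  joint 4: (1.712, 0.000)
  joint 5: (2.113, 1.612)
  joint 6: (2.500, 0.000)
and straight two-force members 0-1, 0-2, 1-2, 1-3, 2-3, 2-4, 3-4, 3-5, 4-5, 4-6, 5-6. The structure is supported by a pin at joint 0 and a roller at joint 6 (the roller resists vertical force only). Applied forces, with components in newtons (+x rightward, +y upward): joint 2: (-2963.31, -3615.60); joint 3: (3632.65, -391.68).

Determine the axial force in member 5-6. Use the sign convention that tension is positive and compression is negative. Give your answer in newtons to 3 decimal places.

-4096.726

N=7 nodes, M=11 members, R=3 reactions → 2N=14, M+R=14
member 0 (0-1): L=1.9079, (cx,cy)=(0.2338,0.9723)
member 1 (0-2): L=0.8320, (cx,cy)=(1.0000,0.0000)
member 2 (1-2): L=1.8947, (cx,cy)=(0.2037,-0.9790)
member 3 (1-3): L=0.7573, (cx,cy)=(0.9956,-0.0937)
member 4 (2-3): L=1.8216, (cx,cy)=(0.2020,0.9794)
member 5 (2-4): L=0.8800, (cx,cy)=(1.0000,0.0000)
member 6 (3-4): L=1.8560, (cx,cy)=(0.2759,-0.9612)
member 7 (3-5): L=0.9291, (cx,cy)=(0.9827,-0.1851)
member 8 (4-5): L=1.6611, (cx,cy)=(0.2414,0.9704)
member 9 (4-6): L=0.7880, (cx,cy)=(1.0000,0.0000)
member 10 (5-6): L=1.6578, (cx,cy)=(0.2334,-0.9724)
solve A·x = −loads:
  F[0-1] = -24.4195 N (compression)
  F[0-2] = +675.0485 N (tension)
  F[1-2] = +25.2962 N (tension)
  F[1-3] = -10.9100 N (compression)
  F[2-3] = +3666.4346 N (tension)
  F[2-4] = +2902.8017 N (tension)
  F[3-4] = -3779.7730 N (compression)
  F[3-5] = -1892.8361 N (compression)
  F[4-5] = +3743.8335 N (tension)
  F[4-6] = +956.3455 N (tension)
  F[5-6] = -4096.7261 N (compression)
  Rx@0 = -669.3400 N
  Ry@0 = +23.7429 N
  Ry@6 = +3983.5371 N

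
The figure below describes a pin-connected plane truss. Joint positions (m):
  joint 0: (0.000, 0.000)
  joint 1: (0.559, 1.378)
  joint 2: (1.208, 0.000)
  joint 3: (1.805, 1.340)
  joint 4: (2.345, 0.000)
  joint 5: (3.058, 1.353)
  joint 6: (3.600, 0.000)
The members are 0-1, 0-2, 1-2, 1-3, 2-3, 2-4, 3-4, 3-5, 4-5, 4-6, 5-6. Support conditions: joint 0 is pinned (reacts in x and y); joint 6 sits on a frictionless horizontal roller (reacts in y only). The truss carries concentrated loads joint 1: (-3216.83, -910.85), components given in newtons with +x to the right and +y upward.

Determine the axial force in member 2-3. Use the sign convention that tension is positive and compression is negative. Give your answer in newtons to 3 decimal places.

N=7 nodes, M=11 members, R=3 reactions → 2N=14, M+R=14
member 0 (0-1): L=1.4871, (cx,cy)=(0.3759,0.9267)
member 1 (0-2): L=1.2080, (cx,cy)=(1.0000,0.0000)
member 2 (1-2): L=1.5232, (cx,cy)=(0.4261,-0.9047)
member 3 (1-3): L=1.2466, (cx,cy)=(0.9995,-0.0305)
member 4 (2-3): L=1.4670, (cx,cy)=(0.4070,0.9134)
member 5 (2-4): L=1.1370, (cx,cy)=(1.0000,0.0000)
member 6 (3-4): L=1.4447, (cx,cy)=(0.3738,-0.9275)
member 7 (3-5): L=1.2531, (cx,cy)=(0.9999,0.0104)
member 8 (4-5): L=1.5294, (cx,cy)=(0.4662,0.8847)
member 9 (4-6): L=1.2550, (cx,cy)=(1.0000,0.0000)
member 10 (5-6): L=1.4575, (cx,cy)=(0.3719,-0.9283)
solve A·x = −loads:
  F[0-1] = -2159.1013 N (compression)
  F[0-2] = -2405.2065 N (compression)
  F[1-2] = +1140.0183 N (tension)
  F[1-3] = +1920.3582 N (tension)
  F[2-3] = -1129.0842 N (compression)
  F[2-4] = -1459.9730 N (compression)
  F[3-4] = +1186.4369 N (tension)
  F[3-5] = +1016.5657 N (tension)
  F[4-5] = -1243.8921 N (compression)
  F[4-6] = -436.6029 N (compression)
  F[5-6] = +1174.0937 N (tension)
  Rx@0 = +3216.8300 N
  Ry@0 = +2000.7463 N
  Ry@6 = -1089.8963 N

-1129.084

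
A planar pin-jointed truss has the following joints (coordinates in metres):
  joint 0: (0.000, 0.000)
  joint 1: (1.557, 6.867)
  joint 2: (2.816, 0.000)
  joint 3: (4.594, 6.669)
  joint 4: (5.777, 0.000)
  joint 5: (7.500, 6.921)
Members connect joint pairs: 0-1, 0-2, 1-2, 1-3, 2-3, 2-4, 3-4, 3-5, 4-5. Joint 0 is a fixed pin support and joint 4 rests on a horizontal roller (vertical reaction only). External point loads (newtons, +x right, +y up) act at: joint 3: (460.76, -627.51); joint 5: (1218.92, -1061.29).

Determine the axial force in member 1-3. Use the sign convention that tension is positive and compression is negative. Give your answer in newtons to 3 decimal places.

906.801

N=6 nodes, M=9 members, R=3 reactions → 2N=12, M+R=12
member 0 (0-1): L=7.0413, (cx,cy)=(0.2211,0.9752)
member 1 (0-2): L=2.8160, (cx,cy)=(1.0000,0.0000)
member 2 (1-2): L=6.9815, (cx,cy)=(0.1803,-0.9836)
member 3 (1-3): L=3.0434, (cx,cy)=(0.9979,-0.0651)
member 4 (2-3): L=6.9019, (cx,cy)=(0.2576,0.9662)
member 5 (2-4): L=2.9610, (cx,cy)=(1.0000,0.0000)
member 6 (3-4): L=6.7731, (cx,cy)=(0.1747,-0.9846)
member 7 (3-5): L=2.9169, (cx,cy)=(0.9963,0.0864)
member 8 (4-5): L=7.1322, (cx,cy)=(0.2416,0.9704)
solve A·x = −loads:
  F[0-1] = +2235.5741 N (tension)
  F[0-2] = +1185.3412 N (tension)
  F[1-2] = -2276.5520 N (compression)
  F[1-3] = +906.8014 N (tension)
  F[2-3] = +2317.4437 N (tension)
  F[2-4] = +177.8064 N (tension)
  F[3-4] = -2718.0740 N (compression)
  F[3-5] = +1521.5446 N (tension)
  F[4-5] = -1229.1465 N (compression)
  Rx@0 = -1679.6800 N
  Ry@0 = -2180.2340 N
  Ry@4 = +3869.0340 N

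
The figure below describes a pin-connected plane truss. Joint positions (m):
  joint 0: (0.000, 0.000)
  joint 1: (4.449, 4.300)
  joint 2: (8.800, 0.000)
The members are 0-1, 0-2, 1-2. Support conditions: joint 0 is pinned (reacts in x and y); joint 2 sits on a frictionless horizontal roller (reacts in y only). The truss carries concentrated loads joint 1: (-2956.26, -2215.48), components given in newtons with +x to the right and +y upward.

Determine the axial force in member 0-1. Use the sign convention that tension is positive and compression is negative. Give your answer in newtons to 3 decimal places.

N=3 nodes, M=3 members, R=3 reactions → 2N=6, M+R=6
member 0 (0-1): L=6.1874, (cx,cy)=(0.7190,0.6950)
member 1 (0-2): L=8.8000, (cx,cy)=(1.0000,0.0000)
member 2 (1-2): L=6.1173, (cx,cy)=(0.7113,-0.7029)
solve A·x = −loads:
  F[0-1] = -3654.7812 N (compression)
  F[0-2] = -328.3082 N (compression)
  F[1-2] = +461.5848 N (tension)
  Rx@0 = +2956.2600 N
  Ry@0 = +2539.9399 N
  Ry@2 = -324.4599 N

-3654.781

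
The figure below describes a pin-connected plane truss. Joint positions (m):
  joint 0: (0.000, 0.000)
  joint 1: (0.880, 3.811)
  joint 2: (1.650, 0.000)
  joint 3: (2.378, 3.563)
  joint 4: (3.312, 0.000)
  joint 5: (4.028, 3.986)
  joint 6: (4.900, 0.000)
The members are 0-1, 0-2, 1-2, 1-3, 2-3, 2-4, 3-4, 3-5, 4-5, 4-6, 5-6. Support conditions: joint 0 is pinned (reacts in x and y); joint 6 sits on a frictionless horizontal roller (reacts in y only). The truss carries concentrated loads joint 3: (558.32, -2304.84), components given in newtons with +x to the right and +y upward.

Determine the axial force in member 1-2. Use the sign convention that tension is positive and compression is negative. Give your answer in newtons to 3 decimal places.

855.112

N=7 nodes, M=11 members, R=3 reactions → 2N=14, M+R=14
member 0 (0-1): L=3.9113, (cx,cy)=(0.2250,0.9744)
member 1 (0-2): L=1.6500, (cx,cy)=(1.0000,0.0000)
member 2 (1-2): L=3.8880, (cx,cy)=(0.1980,-0.9802)
member 3 (1-3): L=1.5184, (cx,cy)=(0.9866,-0.1633)
member 4 (2-3): L=3.6366, (cx,cy)=(0.2002,0.9798)
member 5 (2-4): L=1.6620, (cx,cy)=(1.0000,0.0000)
member 6 (3-4): L=3.6834, (cx,cy)=(0.2536,-0.9673)
member 7 (3-5): L=1.7034, (cx,cy)=(0.9687,0.2483)
member 8 (4-5): L=4.0498, (cx,cy)=(0.1768,0.9842)
member 9 (4-6): L=1.5880, (cx,cy)=(1.0000,0.0000)
member 10 (5-6): L=4.0803, (cx,cy)=(0.2137,-0.9769)
solve A·x = −loads:
  F[0-1] = -800.8414 N (compression)
  F[0-2] = +738.5015 N (tension)
  F[1-2] = +855.1123 N (tension)
  F[1-3] = -354.2896 N (compression)
  F[2-3] = -855.4921 N (compression)
  F[2-4] = +1079.1098 N (tension)
  F[3-4] = -1744.7791 N (compression)
  F[3-5] = -657.2735 N (compression)
  F[4-5] = +1714.7668 N (tension)
  F[4-6] = +333.5151 N (tension)
  F[5-6] = -1560.5859 N (compression)
  Rx@0 = -558.3200 N
  Ry@0 = +780.3086 N
  Ry@6 = +1524.5314 N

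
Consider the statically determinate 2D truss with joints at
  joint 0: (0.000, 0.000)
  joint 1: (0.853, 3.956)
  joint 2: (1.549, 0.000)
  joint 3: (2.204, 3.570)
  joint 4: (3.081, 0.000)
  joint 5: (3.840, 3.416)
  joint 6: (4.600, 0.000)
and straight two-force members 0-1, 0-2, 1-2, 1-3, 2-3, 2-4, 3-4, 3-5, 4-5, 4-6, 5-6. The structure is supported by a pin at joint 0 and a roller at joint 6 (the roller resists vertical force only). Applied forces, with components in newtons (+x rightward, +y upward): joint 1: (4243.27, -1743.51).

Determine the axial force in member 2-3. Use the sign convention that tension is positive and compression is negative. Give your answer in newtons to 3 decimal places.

3101.759

N=7 nodes, M=11 members, R=3 reactions → 2N=14, M+R=14
member 0 (0-1): L=4.0469, (cx,cy)=(0.2108,0.9775)
member 1 (0-2): L=1.5490, (cx,cy)=(1.0000,0.0000)
member 2 (1-2): L=4.0168, (cx,cy)=(0.1733,-0.9849)
member 3 (1-3): L=1.4051, (cx,cy)=(0.9615,-0.2747)
member 4 (2-3): L=3.6296, (cx,cy)=(0.1805,0.9836)
member 5 (2-4): L=1.5320, (cx,cy)=(1.0000,0.0000)
member 6 (3-4): L=3.6761, (cx,cy)=(0.2386,-0.9711)
member 7 (3-5): L=1.6432, (cx,cy)=(0.9956,-0.0937)
member 8 (4-5): L=3.4993, (cx,cy)=(0.2169,0.9762)
member 9 (4-6): L=1.5190, (cx,cy)=(1.0000,0.0000)
member 10 (5-6): L=3.4995, (cx,cy)=(0.2172,-0.9761)
solve A·x = −loads:
  F[0-1] = +2280.2374 N (tension)
  F[0-2] = +3762.6468 N (tension)
  F[1-2] = -3097.6914 N (compression)
  F[1-3] = -3354.9839 N (compression)
  F[2-3] = +3101.7590 N (tension)
  F[2-4] = +2666.1504 N (tension)
  F[3-4] = -3922.9132 N (compression)
  F[3-5] = -1737.9286 N (compression)
  F[4-5] = +3902.5498 N (tension)
  F[4-6] = +883.8158 N (tension)
  F[5-6] = -4069.6489 N (compression)
  Rx@0 = -4243.2700 N
  Ry@0 = -2229.0096 N
  Ry@6 = +3972.5196 N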